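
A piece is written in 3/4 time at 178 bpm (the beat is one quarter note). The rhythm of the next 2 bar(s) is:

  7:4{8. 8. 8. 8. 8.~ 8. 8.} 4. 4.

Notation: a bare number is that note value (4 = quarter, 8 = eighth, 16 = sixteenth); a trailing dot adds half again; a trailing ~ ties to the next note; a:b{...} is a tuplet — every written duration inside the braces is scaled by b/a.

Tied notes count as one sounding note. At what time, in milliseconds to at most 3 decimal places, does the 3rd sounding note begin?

note 3 onset = 6/7b = 288.925ms

1. 0.0ms @ 0 + 144.462ms (3/7)
2. 144.462ms @ 3/7 + 144.462ms (3/7)
3. 288.925ms @ 6/7 + 144.462ms (3/7)
4. 433.387ms @ 9/7 + 144.462ms (3/7)
5. 577.849ms @ 12/7 + 288.925ms (6/7)
6. 866.774ms @ 18/7 + 144.462ms (3/7)
7. 1011.236ms @ 3 + 505.618ms (3/2)
8. 1516.854ms @ 9/2 + 505.618ms (3/2)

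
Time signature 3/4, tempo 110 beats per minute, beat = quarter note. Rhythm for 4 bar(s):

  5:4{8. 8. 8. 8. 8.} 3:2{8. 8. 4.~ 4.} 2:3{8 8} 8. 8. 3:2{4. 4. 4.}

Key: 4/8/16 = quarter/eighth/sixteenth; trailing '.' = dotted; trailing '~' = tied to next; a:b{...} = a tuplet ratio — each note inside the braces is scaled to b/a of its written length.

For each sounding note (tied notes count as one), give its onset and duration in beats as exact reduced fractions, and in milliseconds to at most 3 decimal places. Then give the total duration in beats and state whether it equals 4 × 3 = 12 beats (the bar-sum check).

1) 0.0ms=0b +327.273ms=3/5b
2) 327.273ms=3/5b +327.273ms=3/5b
3) 654.545ms=6/5b +327.273ms=3/5b
4) 981.818ms=9/5b +327.273ms=3/5b
5) 1309.091ms=12/5b +327.273ms=3/5b
6) 1636.364ms=3b +272.727ms=1/2b
7) 1909.091ms=7/2b +272.727ms=1/2b
8) 2181.818ms=4b +1090.909ms=2b
9) 3272.727ms=6b +409.091ms=3/4b
10) 3681.818ms=27/4b +409.091ms=3/4b
11) 4090.909ms=15/2b +409.091ms=3/4b
12) 4500.0ms=33/4b +409.091ms=3/4b
13) 4909.091ms=9b +545.455ms=1b
14) 5454.545ms=10b +545.455ms=1b
15) 6000.0ms=11b +545.455ms=1b
Σ=12b of 12 (110bpm 3/4) — PASS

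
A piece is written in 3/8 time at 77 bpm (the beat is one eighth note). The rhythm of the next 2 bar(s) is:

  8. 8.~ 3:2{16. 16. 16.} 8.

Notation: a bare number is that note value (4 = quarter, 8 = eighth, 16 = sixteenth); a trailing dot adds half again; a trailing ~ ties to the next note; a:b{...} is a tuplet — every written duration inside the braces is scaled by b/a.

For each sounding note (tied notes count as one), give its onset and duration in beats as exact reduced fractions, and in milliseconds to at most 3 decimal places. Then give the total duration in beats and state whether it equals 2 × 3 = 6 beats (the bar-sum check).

1) 0.0ms=0b +1168.831ms=3/2b
2) 1168.831ms=3/2b +1558.442ms=2b
3) 2727.273ms=7/2b +389.61ms=1/2b
4) 3116.883ms=4b +389.61ms=1/2b
5) 3506.494ms=9/2b +1168.831ms=3/2b
Σ=6b of 6 (77bpm 3/8) — PASS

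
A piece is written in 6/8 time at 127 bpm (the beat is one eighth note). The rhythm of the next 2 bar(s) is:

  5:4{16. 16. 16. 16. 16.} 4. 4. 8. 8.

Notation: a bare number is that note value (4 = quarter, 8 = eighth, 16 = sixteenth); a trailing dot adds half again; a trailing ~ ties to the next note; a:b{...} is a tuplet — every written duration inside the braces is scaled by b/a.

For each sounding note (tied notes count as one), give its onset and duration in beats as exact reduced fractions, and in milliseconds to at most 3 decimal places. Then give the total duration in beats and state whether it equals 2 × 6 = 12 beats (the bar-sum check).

1) 0.0ms=0b +283.465ms=3/5b
2) 283.465ms=3/5b +283.465ms=3/5b
3) 566.929ms=6/5b +283.465ms=3/5b
4) 850.394ms=9/5b +283.465ms=3/5b
5) 1133.858ms=12/5b +283.465ms=3/5b
6) 1417.323ms=3b +1417.323ms=3b
7) 2834.646ms=6b +1417.323ms=3b
8) 4251.969ms=9b +708.661ms=3/2b
9) 4960.63ms=21/2b +708.661ms=3/2b
Σ=12b of 12 (127bpm 6/8) — PASS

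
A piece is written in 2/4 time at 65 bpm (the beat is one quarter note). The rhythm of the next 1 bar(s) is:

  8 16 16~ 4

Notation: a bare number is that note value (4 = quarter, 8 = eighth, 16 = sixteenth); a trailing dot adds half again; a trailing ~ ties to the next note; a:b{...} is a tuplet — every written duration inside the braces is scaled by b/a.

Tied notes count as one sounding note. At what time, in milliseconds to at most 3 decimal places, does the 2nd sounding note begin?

1. 0.0ms @ 0 + 461.538ms (1/2)
2. 461.538ms @ 1/2 + 230.769ms (1/4)
3. 692.308ms @ 3/4 + 1153.846ms (5/4)

note 2 onset = 1/2b = 461.538ms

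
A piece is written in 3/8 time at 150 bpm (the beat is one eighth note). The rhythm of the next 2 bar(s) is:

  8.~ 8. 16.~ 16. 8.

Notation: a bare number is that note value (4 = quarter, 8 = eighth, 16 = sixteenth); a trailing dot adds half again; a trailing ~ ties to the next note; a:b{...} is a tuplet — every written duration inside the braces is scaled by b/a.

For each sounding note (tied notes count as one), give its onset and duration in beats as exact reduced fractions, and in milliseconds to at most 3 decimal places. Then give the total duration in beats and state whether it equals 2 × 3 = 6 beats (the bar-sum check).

1) 0.0ms=0b +1200.0ms=3b
2) 1200.0ms=3b +600.0ms=3/2b
3) 1800.0ms=9/2b +600.0ms=3/2b
Σ=6b of 6 (150bpm 3/8) — PASS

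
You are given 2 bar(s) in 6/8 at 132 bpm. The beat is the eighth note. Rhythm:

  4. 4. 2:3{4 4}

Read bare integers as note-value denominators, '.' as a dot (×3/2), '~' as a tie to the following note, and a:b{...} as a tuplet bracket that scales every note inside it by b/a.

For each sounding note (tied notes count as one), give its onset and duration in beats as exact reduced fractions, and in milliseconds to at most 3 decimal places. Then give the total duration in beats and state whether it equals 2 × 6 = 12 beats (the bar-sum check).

1) 0.0ms=0b +1363.636ms=3b
2) 1363.636ms=3b +1363.636ms=3b
3) 2727.273ms=6b +1363.636ms=3b
4) 4090.909ms=9b +1363.636ms=3b
Σ=12b of 12 (132bpm 6/8) — PASS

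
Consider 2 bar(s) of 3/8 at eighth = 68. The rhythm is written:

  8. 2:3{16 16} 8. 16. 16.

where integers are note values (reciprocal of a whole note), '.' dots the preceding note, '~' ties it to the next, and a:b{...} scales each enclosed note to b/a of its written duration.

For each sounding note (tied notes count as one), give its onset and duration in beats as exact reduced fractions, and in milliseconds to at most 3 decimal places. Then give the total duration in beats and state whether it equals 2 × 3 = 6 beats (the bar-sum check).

1) 0.0ms=0b +1323.529ms=3/2b
2) 1323.529ms=3/2b +661.765ms=3/4b
3) 1985.294ms=9/4b +661.765ms=3/4b
4) 2647.059ms=3b +1323.529ms=3/2b
5) 3970.588ms=9/2b +661.765ms=3/4b
6) 4632.353ms=21/4b +661.765ms=3/4b
Σ=6b of 6 (68bpm 3/8) — PASS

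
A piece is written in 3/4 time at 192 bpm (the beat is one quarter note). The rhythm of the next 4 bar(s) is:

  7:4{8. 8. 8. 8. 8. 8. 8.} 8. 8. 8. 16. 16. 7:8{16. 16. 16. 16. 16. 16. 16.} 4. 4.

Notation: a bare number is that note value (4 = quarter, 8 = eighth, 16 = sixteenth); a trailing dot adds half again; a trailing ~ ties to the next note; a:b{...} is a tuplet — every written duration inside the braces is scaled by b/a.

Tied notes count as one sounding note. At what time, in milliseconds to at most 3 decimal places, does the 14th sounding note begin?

1. 0.0ms @ 0 + 133.929ms (3/7)
2. 133.929ms @ 3/7 + 133.929ms (3/7)
3. 267.857ms @ 6/7 + 133.929ms (3/7)
4. 401.786ms @ 9/7 + 133.929ms (3/7)
5. 535.714ms @ 12/7 + 133.929ms (3/7)
6. 669.643ms @ 15/7 + 133.929ms (3/7)
7. 803.571ms @ 18/7 + 133.929ms (3/7)
8. 937.5ms @ 3 + 234.375ms (3/4)
9. 1171.875ms @ 15/4 + 234.375ms (3/4)
10. 1406.25ms @ 9/2 + 234.375ms (3/4)
11. 1640.625ms @ 21/4 + 117.188ms (3/8)
12. 1757.812ms @ 45/8 + 117.188ms (3/8)
13. 1875.0ms @ 6 + 133.929ms (3/7)
14. 2008.929ms @ 45/7 + 133.929ms (3/7)
15. 2142.857ms @ 48/7 + 133.929ms (3/7)
16. 2276.786ms @ 51/7 + 133.929ms (3/7)
17. 2410.714ms @ 54/7 + 133.929ms (3/7)
18. 2544.643ms @ 57/7 + 133.929ms (3/7)
19. 2678.571ms @ 60/7 + 133.929ms (3/7)
20. 2812.5ms @ 9 + 468.75ms (3/2)
21. 3281.25ms @ 21/2 + 468.75ms (3/2)

note 14 onset = 45/7b = 2008.929ms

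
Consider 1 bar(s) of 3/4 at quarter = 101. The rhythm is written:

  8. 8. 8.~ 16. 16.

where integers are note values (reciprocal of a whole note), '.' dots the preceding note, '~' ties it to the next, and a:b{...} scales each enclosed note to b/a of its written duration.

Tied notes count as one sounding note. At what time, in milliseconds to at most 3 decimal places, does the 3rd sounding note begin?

note 3 onset = 3/2b = 891.089ms

1. 0.0ms @ 0 + 445.545ms (3/4)
2. 445.545ms @ 3/4 + 445.545ms (3/4)
3. 891.089ms @ 3/2 + 668.317ms (9/8)
4. 1559.406ms @ 21/8 + 222.772ms (3/8)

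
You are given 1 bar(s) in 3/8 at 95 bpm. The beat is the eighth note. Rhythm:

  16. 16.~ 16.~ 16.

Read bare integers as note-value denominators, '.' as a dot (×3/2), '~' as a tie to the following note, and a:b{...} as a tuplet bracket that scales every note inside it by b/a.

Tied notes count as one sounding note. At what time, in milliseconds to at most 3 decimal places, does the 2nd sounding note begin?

1. 0.0ms @ 0 + 473.684ms (3/4)
2. 473.684ms @ 3/4 + 1421.053ms (9/4)

note 2 onset = 3/4b = 473.684ms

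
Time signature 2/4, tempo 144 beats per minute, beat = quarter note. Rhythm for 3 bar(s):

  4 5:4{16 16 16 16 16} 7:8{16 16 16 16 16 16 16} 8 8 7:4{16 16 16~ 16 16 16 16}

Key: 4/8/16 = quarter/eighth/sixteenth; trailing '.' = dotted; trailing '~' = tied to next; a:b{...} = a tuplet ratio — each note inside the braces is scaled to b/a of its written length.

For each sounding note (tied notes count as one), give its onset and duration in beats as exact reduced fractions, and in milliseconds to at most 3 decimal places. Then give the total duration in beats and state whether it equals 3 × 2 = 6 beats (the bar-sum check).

1) 0.0ms=0b +416.667ms=1b
2) 416.667ms=1b +83.333ms=1/5b
3) 500.0ms=6/5b +83.333ms=1/5b
4) 583.333ms=7/5b +83.333ms=1/5b
5) 666.667ms=8/5b +83.333ms=1/5b
6) 750.0ms=9/5b +83.333ms=1/5b
7) 833.333ms=2b +119.048ms=2/7b
8) 952.381ms=16/7b +119.048ms=2/7b
9) 1071.429ms=18/7b +119.048ms=2/7b
10) 1190.476ms=20/7b +119.048ms=2/7b
11) 1309.524ms=22/7b +119.048ms=2/7b
12) 1428.571ms=24/7b +119.048ms=2/7b
13) 1547.619ms=26/7b +119.048ms=2/7b
14) 1666.667ms=4b +208.333ms=1/2b
15) 1875.0ms=9/2b +208.333ms=1/2b
16) 2083.333ms=5b +59.524ms=1/7b
17) 2142.857ms=36/7b +59.524ms=1/7b
18) 2202.381ms=37/7b +119.048ms=2/7b
19) 2321.429ms=39/7b +59.524ms=1/7b
20) 2380.952ms=40/7b +59.524ms=1/7b
21) 2440.476ms=41/7b +59.524ms=1/7b
Σ=6b of 6 (144bpm 2/4) — PASS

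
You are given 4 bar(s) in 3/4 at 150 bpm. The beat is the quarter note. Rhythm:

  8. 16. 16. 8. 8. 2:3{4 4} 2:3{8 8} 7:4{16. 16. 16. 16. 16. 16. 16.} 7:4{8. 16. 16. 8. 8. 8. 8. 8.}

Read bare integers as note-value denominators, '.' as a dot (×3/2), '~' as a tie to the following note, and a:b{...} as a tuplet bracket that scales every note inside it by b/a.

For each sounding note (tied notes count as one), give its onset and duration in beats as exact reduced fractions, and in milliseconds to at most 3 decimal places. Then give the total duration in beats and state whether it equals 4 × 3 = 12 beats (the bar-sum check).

1) 0.0ms=0b +300.0ms=3/4b
2) 300.0ms=3/4b +150.0ms=3/8b
3) 450.0ms=9/8b +150.0ms=3/8b
4) 600.0ms=3/2b +300.0ms=3/4b
5) 900.0ms=9/4b +300.0ms=3/4b
6) 1200.0ms=3b +600.0ms=3/2b
7) 1800.0ms=9/2b +600.0ms=3/2b
8) 2400.0ms=6b +300.0ms=3/4b
9) 2700.0ms=27/4b +300.0ms=3/4b
10) 3000.0ms=15/2b +85.714ms=3/14b
11) 3085.714ms=54/7b +85.714ms=3/14b
12) 3171.429ms=111/14b +85.714ms=3/14b
13) 3257.143ms=57/7b +85.714ms=3/14b
14) 3342.857ms=117/14b +85.714ms=3/14b
15) 3428.571ms=60/7b +85.714ms=3/14b
16) 3514.286ms=123/14b +85.714ms=3/14b
17) 3600.0ms=9b +171.429ms=3/7b
18) 3771.429ms=66/7b +85.714ms=3/14b
19) 3857.143ms=135/14b +85.714ms=3/14b
20) 3942.857ms=69/7b +171.429ms=3/7b
21) 4114.286ms=72/7b +171.429ms=3/7b
22) 4285.714ms=75/7b +171.429ms=3/7b
23) 4457.143ms=78/7b +171.429ms=3/7b
24) 4628.571ms=81/7b +171.429ms=3/7b
Σ=12b of 12 (150bpm 3/4) — PASS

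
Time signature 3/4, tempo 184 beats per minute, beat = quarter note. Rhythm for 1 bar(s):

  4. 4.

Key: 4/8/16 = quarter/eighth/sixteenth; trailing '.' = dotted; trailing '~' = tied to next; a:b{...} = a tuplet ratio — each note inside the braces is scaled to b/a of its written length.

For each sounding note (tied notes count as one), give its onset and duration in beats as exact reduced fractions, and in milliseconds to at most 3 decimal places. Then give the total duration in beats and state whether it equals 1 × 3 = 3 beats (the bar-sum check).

1) 0.0ms=0b +489.13ms=3/2b
2) 489.13ms=3/2b +489.13ms=3/2b
Σ=3b of 3 (184bpm 3/4) — PASS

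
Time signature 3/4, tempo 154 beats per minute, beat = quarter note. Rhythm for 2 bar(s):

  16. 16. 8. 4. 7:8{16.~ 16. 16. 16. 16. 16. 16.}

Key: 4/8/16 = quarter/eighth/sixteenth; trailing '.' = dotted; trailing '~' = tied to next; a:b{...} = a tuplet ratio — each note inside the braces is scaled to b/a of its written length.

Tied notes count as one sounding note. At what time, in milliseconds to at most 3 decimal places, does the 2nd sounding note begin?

1. 0.0ms @ 0 + 146.104ms (3/8)
2. 146.104ms @ 3/8 + 146.104ms (3/8)
3. 292.208ms @ 3/4 + 292.208ms (3/4)
4. 584.416ms @ 3/2 + 584.416ms (3/2)
5. 1168.831ms @ 3 + 333.952ms (6/7)
6. 1502.783ms @ 27/7 + 166.976ms (3/7)
7. 1669.759ms @ 30/7 + 166.976ms (3/7)
8. 1836.735ms @ 33/7 + 166.976ms (3/7)
9. 2003.711ms @ 36/7 + 166.976ms (3/7)
10. 2170.686ms @ 39/7 + 166.976ms (3/7)

note 2 onset = 3/8b = 146.104ms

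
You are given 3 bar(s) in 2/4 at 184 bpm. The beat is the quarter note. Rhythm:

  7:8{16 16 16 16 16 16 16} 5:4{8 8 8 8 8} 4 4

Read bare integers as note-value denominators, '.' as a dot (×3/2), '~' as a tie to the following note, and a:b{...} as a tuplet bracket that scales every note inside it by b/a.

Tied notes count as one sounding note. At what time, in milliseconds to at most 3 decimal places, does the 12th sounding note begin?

note 12 onset = 18/5b = 1173.913ms

1. 0.0ms @ 0 + 93.168ms (2/7)
2. 93.168ms @ 2/7 + 93.168ms (2/7)
3. 186.335ms @ 4/7 + 93.168ms (2/7)
4. 279.503ms @ 6/7 + 93.168ms (2/7)
5. 372.671ms @ 8/7 + 93.168ms (2/7)
6. 465.839ms @ 10/7 + 93.168ms (2/7)
7. 559.006ms @ 12/7 + 93.168ms (2/7)
8. 652.174ms @ 2 + 130.435ms (2/5)
9. 782.609ms @ 12/5 + 130.435ms (2/5)
10. 913.043ms @ 14/5 + 130.435ms (2/5)
11. 1043.478ms @ 16/5 + 130.435ms (2/5)
12. 1173.913ms @ 18/5 + 130.435ms (2/5)
13. 1304.348ms @ 4 + 326.087ms (1)
14. 1630.435ms @ 5 + 326.087ms (1)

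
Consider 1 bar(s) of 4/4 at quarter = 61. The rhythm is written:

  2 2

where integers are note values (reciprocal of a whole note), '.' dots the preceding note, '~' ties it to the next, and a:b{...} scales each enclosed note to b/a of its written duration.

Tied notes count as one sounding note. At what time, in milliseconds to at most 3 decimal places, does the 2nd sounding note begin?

1. 0.0ms @ 0 + 1967.213ms (2)
2. 1967.213ms @ 2 + 1967.213ms (2)

note 2 onset = 2b = 1967.213ms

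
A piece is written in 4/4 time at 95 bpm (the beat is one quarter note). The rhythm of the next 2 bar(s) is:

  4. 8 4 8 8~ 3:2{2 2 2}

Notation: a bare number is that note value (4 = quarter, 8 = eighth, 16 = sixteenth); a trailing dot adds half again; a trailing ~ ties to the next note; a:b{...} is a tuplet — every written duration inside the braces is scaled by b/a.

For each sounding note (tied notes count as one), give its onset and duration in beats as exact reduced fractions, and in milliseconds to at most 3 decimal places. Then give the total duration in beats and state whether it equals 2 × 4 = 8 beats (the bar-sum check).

1) 0.0ms=0b +947.368ms=3/2b
2) 947.368ms=3/2b +315.789ms=1/2b
3) 1263.158ms=2b +631.579ms=1b
4) 1894.737ms=3b +315.789ms=1/2b
5) 2210.526ms=7/2b +1157.895ms=11/6b
6) 3368.421ms=16/3b +842.105ms=4/3b
7) 4210.526ms=20/3b +842.105ms=4/3b
Σ=8b of 8 (95bpm 4/4) — PASS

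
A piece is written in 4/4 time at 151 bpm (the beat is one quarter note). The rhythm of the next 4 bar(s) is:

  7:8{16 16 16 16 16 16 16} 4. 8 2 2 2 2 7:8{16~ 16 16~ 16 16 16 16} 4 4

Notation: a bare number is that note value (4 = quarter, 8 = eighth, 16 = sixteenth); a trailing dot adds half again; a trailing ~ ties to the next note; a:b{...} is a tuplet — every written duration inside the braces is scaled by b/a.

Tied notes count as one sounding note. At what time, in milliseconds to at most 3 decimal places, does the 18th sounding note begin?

note 18 onset = 96/7b = 5449.385ms

1. 0.0ms @ 0 + 113.529ms (2/7)
2. 113.529ms @ 2/7 + 113.529ms (2/7)
3. 227.058ms @ 4/7 + 113.529ms (2/7)
4. 340.587ms @ 6/7 + 113.529ms (2/7)
5. 454.115ms @ 8/7 + 113.529ms (2/7)
6. 567.644ms @ 10/7 + 113.529ms (2/7)
7. 681.173ms @ 12/7 + 113.529ms (2/7)
8. 794.702ms @ 2 + 596.026ms (3/2)
9. 1390.728ms @ 7/2 + 198.675ms (1/2)
10. 1589.404ms @ 4 + 794.702ms (2)
11. 2384.106ms @ 6 + 794.702ms (2)
12. 3178.808ms @ 8 + 794.702ms (2)
13. 3973.51ms @ 10 + 794.702ms (2)
14. 4768.212ms @ 12 + 227.058ms (4/7)
15. 4995.27ms @ 88/7 + 227.058ms (4/7)
16. 5222.327ms @ 92/7 + 113.529ms (2/7)
17. 5335.856ms @ 94/7 + 113.529ms (2/7)
18. 5449.385ms @ 96/7 + 113.529ms (2/7)
19. 5562.914ms @ 14 + 397.351ms (1)
20. 5960.265ms @ 15 + 397.351ms (1)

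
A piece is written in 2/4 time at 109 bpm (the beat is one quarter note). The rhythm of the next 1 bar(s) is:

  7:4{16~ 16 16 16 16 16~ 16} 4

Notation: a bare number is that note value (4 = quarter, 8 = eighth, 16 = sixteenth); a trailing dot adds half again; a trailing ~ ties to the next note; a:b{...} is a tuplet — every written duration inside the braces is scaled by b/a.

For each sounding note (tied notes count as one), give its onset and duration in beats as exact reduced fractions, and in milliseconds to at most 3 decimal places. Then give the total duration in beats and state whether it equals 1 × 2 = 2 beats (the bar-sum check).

1) 0.0ms=0b +157.274ms=2/7b
2) 157.274ms=2/7b +78.637ms=1/7b
3) 235.911ms=3/7b +78.637ms=1/7b
4) 314.548ms=4/7b +78.637ms=1/7b
5) 393.185ms=5/7b +157.274ms=2/7b
6) 550.459ms=1b +550.459ms=1b
Σ=2b of 2 (109bpm 2/4) — PASS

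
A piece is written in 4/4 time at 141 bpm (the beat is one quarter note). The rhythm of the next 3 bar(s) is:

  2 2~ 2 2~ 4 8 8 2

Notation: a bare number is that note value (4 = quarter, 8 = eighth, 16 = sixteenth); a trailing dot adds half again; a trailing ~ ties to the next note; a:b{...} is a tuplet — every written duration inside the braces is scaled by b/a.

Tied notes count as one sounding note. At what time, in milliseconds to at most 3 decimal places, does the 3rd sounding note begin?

note 3 onset = 6b = 2553.191ms

1. 0.0ms @ 0 + 851.064ms (2)
2. 851.064ms @ 2 + 1702.128ms (4)
3. 2553.191ms @ 6 + 1276.596ms (3)
4. 3829.787ms @ 9 + 212.766ms (1/2)
5. 4042.553ms @ 19/2 + 212.766ms (1/2)
6. 4255.319ms @ 10 + 851.064ms (2)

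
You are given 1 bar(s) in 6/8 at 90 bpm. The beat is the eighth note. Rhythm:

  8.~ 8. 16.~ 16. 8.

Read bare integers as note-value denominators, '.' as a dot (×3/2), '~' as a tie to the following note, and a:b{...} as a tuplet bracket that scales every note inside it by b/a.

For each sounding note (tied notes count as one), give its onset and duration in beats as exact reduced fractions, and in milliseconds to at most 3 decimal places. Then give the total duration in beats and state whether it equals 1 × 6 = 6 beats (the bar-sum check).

1) 0.0ms=0b +2000.0ms=3b
2) 2000.0ms=3b +1000.0ms=3/2b
3) 3000.0ms=9/2b +1000.0ms=3/2b
Σ=6b of 6 (90bpm 6/8) — PASS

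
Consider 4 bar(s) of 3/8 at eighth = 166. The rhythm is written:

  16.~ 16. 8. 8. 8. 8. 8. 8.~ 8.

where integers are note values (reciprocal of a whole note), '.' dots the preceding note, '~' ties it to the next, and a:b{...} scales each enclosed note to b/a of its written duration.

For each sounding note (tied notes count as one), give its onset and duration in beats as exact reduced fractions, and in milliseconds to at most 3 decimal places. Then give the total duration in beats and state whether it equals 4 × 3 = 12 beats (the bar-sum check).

1) 0.0ms=0b +542.169ms=3/2b
2) 542.169ms=3/2b +542.169ms=3/2b
3) 1084.337ms=3b +542.169ms=3/2b
4) 1626.506ms=9/2b +542.169ms=3/2b
5) 2168.675ms=6b +542.169ms=3/2b
6) 2710.843ms=15/2b +542.169ms=3/2b
7) 3253.012ms=9b +1084.337ms=3b
Σ=12b of 12 (166bpm 3/8) — PASS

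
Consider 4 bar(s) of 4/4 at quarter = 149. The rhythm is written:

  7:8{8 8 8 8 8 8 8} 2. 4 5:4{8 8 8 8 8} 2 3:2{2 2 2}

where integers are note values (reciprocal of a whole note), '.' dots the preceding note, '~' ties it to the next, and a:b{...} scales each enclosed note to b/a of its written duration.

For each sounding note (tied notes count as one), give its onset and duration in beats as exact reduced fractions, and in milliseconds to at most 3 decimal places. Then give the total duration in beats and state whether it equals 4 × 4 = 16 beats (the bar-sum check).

1) 0.0ms=0b +230.105ms=4/7b
2) 230.105ms=4/7b +230.105ms=4/7b
3) 460.211ms=8/7b +230.105ms=4/7b
4) 690.316ms=12/7b +230.105ms=4/7b
5) 920.422ms=16/7b +230.105ms=4/7b
6) 1150.527ms=20/7b +230.105ms=4/7b
7) 1380.633ms=24/7b +230.105ms=4/7b
8) 1610.738ms=4b +1208.054ms=3b
9) 2818.792ms=7b +402.685ms=1b
10) 3221.477ms=8b +161.074ms=2/5b
11) 3382.55ms=42/5b +161.074ms=2/5b
12) 3543.624ms=44/5b +161.074ms=2/5b
13) 3704.698ms=46/5b +161.074ms=2/5b
14) 3865.772ms=48/5b +161.074ms=2/5b
15) 4026.846ms=10b +805.369ms=2b
16) 4832.215ms=12b +536.913ms=4/3b
17) 5369.128ms=40/3b +536.913ms=4/3b
18) 5906.04ms=44/3b +536.913ms=4/3b
Σ=16b of 16 (149bpm 4/4) — PASS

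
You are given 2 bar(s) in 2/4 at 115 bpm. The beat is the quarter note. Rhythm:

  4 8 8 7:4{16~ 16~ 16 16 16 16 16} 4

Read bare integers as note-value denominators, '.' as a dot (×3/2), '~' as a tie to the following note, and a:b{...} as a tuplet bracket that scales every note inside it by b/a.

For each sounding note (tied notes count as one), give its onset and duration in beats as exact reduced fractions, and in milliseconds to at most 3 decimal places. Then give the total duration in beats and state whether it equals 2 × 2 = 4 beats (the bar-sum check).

1) 0.0ms=0b +521.739ms=1b
2) 521.739ms=1b +260.87ms=1/2b
3) 782.609ms=3/2b +260.87ms=1/2b
4) 1043.478ms=2b +223.602ms=3/7b
5) 1267.081ms=17/7b +74.534ms=1/7b
6) 1341.615ms=18/7b +74.534ms=1/7b
7) 1416.149ms=19/7b +74.534ms=1/7b
8) 1490.683ms=20/7b +74.534ms=1/7b
9) 1565.217ms=3b +521.739ms=1b
Σ=4b of 4 (115bpm 2/4) — PASS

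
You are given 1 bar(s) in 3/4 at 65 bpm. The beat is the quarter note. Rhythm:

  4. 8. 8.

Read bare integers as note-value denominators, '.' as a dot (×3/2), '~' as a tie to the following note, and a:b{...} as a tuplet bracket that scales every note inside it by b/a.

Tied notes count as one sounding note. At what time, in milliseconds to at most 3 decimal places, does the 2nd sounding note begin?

1. 0.0ms @ 0 + 1384.615ms (3/2)
2. 1384.615ms @ 3/2 + 692.308ms (3/4)
3. 2076.923ms @ 9/4 + 692.308ms (3/4)

note 2 onset = 3/2b = 1384.615ms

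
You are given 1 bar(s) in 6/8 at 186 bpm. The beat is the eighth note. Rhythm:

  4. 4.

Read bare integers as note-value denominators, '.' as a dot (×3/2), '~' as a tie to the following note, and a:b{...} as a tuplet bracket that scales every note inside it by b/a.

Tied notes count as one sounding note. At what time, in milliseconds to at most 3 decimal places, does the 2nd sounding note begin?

1. 0.0ms @ 0 + 967.742ms (3)
2. 967.742ms @ 3 + 967.742ms (3)

note 2 onset = 3b = 967.742ms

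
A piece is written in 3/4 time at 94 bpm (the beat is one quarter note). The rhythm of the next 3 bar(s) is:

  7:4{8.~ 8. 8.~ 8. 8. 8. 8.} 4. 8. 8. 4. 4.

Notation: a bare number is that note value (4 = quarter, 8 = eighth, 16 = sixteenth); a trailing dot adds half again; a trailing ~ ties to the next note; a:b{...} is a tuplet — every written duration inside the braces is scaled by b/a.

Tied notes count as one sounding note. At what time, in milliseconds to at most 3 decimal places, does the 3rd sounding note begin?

note 3 onset = 12/7b = 1094.225ms

1. 0.0ms @ 0 + 547.112ms (6/7)
2. 547.112ms @ 6/7 + 547.112ms (6/7)
3. 1094.225ms @ 12/7 + 273.556ms (3/7)
4. 1367.781ms @ 15/7 + 273.556ms (3/7)
5. 1641.337ms @ 18/7 + 273.556ms (3/7)
6. 1914.894ms @ 3 + 957.447ms (3/2)
7. 2872.34ms @ 9/2 + 478.723ms (3/4)
8. 3351.064ms @ 21/4 + 478.723ms (3/4)
9. 3829.787ms @ 6 + 957.447ms (3/2)
10. 4787.234ms @ 15/2 + 957.447ms (3/2)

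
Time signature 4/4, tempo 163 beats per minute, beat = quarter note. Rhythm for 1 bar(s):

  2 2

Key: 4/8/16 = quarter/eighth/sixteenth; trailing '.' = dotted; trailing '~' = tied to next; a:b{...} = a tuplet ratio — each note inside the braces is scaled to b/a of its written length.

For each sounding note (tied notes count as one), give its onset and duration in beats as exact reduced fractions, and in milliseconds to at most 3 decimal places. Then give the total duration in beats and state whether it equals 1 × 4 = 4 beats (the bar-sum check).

1) 0.0ms=0b +736.196ms=2b
2) 736.196ms=2b +736.196ms=2b
Σ=4b of 4 (163bpm 4/4) — PASS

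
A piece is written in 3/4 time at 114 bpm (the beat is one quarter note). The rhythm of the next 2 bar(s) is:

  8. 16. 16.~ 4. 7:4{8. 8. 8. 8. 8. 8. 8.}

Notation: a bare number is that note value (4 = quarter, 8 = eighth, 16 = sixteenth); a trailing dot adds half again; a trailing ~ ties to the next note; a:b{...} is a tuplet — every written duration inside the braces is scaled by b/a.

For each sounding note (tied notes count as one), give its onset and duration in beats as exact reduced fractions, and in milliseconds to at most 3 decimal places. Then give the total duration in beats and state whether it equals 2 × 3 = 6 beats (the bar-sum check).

1) 0.0ms=0b +394.737ms=3/4b
2) 394.737ms=3/4b +197.368ms=3/8b
3) 592.105ms=9/8b +986.842ms=15/8b
4) 1578.947ms=3b +225.564ms=3/7b
5) 1804.511ms=24/7b +225.564ms=3/7b
6) 2030.075ms=27/7b +225.564ms=3/7b
7) 2255.639ms=30/7b +225.564ms=3/7b
8) 2481.203ms=33/7b +225.564ms=3/7b
9) 2706.767ms=36/7b +225.564ms=3/7b
10) 2932.331ms=39/7b +225.564ms=3/7b
Σ=6b of 6 (114bpm 3/4) — PASS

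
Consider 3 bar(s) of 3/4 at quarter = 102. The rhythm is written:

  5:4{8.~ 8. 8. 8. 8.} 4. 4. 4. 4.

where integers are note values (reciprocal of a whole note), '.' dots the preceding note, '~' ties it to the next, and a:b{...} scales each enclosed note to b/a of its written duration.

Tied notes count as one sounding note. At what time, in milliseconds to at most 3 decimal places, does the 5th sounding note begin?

note 5 onset = 3b = 1764.706ms

1. 0.0ms @ 0 + 705.882ms (6/5)
2. 705.882ms @ 6/5 + 352.941ms (3/5)
3. 1058.824ms @ 9/5 + 352.941ms (3/5)
4. 1411.765ms @ 12/5 + 352.941ms (3/5)
5. 1764.706ms @ 3 + 882.353ms (3/2)
6. 2647.059ms @ 9/2 + 882.353ms (3/2)
7. 3529.412ms @ 6 + 882.353ms (3/2)
8. 4411.765ms @ 15/2 + 882.353ms (3/2)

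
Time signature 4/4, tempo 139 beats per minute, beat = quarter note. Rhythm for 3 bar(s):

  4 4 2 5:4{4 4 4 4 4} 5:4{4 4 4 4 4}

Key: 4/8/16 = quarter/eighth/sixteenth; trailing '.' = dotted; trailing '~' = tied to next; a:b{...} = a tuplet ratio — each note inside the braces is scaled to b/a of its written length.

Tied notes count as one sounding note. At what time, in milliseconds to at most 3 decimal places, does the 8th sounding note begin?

1. 0.0ms @ 0 + 431.655ms (1)
2. 431.655ms @ 1 + 431.655ms (1)
3. 863.309ms @ 2 + 863.309ms (2)
4. 1726.619ms @ 4 + 345.324ms (4/5)
5. 2071.942ms @ 24/5 + 345.324ms (4/5)
6. 2417.266ms @ 28/5 + 345.324ms (4/5)
7. 2762.59ms @ 32/5 + 345.324ms (4/5)
8. 3107.914ms @ 36/5 + 345.324ms (4/5)
9. 3453.237ms @ 8 + 345.324ms (4/5)
10. 3798.561ms @ 44/5 + 345.324ms (4/5)
11. 4143.885ms @ 48/5 + 345.324ms (4/5)
12. 4489.209ms @ 52/5 + 345.324ms (4/5)
13. 4834.532ms @ 56/5 + 345.324ms (4/5)

note 8 onset = 36/5b = 3107.914ms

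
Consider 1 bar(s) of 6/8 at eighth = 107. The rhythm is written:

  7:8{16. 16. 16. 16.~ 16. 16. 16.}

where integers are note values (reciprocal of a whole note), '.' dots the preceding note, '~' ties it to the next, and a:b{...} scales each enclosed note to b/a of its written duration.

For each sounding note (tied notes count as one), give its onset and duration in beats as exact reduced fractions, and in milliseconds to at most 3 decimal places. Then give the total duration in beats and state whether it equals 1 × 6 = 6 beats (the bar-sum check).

1) 0.0ms=0b +480.641ms=6/7b
2) 480.641ms=6/7b +480.641ms=6/7b
3) 961.282ms=12/7b +480.641ms=6/7b
4) 1441.923ms=18/7b +961.282ms=12/7b
5) 2403.204ms=30/7b +480.641ms=6/7b
6) 2883.845ms=36/7b +480.641ms=6/7b
Σ=6b of 6 (107bpm 6/8) — PASS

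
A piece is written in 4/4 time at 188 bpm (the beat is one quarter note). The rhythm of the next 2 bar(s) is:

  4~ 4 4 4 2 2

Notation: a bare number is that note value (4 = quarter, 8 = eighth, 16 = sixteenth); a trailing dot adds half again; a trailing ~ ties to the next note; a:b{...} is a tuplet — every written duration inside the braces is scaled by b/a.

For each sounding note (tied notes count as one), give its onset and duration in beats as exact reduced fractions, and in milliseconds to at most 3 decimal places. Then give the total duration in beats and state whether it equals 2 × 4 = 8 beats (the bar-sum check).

1) 0.0ms=0b +638.298ms=2b
2) 638.298ms=2b +319.149ms=1b
3) 957.447ms=3b +319.149ms=1b
4) 1276.596ms=4b +638.298ms=2b
5) 1914.894ms=6b +638.298ms=2b
Σ=8b of 8 (188bpm 4/4) — PASS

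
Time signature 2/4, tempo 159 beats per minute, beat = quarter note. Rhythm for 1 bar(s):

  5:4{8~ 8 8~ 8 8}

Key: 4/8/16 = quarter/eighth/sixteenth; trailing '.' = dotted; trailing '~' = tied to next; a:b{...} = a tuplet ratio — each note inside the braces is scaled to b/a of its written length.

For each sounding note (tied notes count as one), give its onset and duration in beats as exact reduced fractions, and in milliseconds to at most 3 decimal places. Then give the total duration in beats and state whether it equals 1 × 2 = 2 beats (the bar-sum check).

1) 0.0ms=0b +301.887ms=4/5b
2) 301.887ms=4/5b +301.887ms=4/5b
3) 603.774ms=8/5b +150.943ms=2/5b
Σ=2b of 2 (159bpm 2/4) — PASS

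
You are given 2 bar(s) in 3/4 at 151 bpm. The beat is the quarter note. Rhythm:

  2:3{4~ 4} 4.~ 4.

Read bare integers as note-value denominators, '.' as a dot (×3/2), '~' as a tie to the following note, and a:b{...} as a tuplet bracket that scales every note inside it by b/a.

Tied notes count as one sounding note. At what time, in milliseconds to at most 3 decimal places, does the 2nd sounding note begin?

note 2 onset = 3b = 1192.053ms

1. 0.0ms @ 0 + 1192.053ms (3)
2. 1192.053ms @ 3 + 1192.053ms (3)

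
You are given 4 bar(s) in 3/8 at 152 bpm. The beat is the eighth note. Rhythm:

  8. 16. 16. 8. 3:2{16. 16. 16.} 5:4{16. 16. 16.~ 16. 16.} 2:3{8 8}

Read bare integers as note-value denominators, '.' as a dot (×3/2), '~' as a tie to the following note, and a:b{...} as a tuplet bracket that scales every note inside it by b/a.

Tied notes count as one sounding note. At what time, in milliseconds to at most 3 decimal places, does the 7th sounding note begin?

note 7 onset = 11/2b = 2171.053ms

1. 0.0ms @ 0 + 592.105ms (3/2)
2. 592.105ms @ 3/2 + 296.053ms (3/4)
3. 888.158ms @ 9/4 + 296.053ms (3/4)
4. 1184.211ms @ 3 + 592.105ms (3/2)
5. 1776.316ms @ 9/2 + 197.368ms (1/2)
6. 1973.684ms @ 5 + 197.368ms (1/2)
7. 2171.053ms @ 11/2 + 197.368ms (1/2)
8. 2368.421ms @ 6 + 236.842ms (3/5)
9. 2605.263ms @ 33/5 + 236.842ms (3/5)
10. 2842.105ms @ 36/5 + 473.684ms (6/5)
11. 3315.789ms @ 42/5 + 236.842ms (3/5)
12. 3552.632ms @ 9 + 592.105ms (3/2)
13. 4144.737ms @ 21/2 + 592.105ms (3/2)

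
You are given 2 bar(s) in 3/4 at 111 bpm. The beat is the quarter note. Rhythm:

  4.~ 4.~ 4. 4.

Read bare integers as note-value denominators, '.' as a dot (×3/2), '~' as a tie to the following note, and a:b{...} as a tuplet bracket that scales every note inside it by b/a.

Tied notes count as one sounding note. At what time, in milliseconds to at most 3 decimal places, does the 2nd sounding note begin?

1. 0.0ms @ 0 + 2432.432ms (9/2)
2. 2432.432ms @ 9/2 + 810.811ms (3/2)

note 2 onset = 9/2b = 2432.432ms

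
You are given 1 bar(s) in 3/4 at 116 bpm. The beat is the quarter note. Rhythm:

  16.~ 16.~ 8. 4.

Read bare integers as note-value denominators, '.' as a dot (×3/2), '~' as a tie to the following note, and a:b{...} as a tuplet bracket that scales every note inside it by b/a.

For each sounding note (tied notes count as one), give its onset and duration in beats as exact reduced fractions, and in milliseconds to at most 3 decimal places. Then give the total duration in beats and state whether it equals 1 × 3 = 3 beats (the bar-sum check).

1) 0.0ms=0b +775.862ms=3/2b
2) 775.862ms=3/2b +775.862ms=3/2b
Σ=3b of 3 (116bpm 3/4) — PASS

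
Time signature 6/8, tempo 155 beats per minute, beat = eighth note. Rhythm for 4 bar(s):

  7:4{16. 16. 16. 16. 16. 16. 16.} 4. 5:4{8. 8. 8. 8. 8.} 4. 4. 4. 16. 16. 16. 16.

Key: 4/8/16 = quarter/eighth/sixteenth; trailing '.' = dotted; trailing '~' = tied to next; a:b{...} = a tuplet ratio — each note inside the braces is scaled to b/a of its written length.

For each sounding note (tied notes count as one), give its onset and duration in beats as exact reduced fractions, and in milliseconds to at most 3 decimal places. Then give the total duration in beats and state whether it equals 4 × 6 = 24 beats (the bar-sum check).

1) 0.0ms=0b +165.899ms=3/7b
2) 165.899ms=3/7b +165.899ms=3/7b
3) 331.797ms=6/7b +165.899ms=3/7b
4) 497.696ms=9/7b +165.899ms=3/7b
5) 663.594ms=12/7b +165.899ms=3/7b
6) 829.493ms=15/7b +165.899ms=3/7b
7) 995.392ms=18/7b +165.899ms=3/7b
8) 1161.29ms=3b +1161.29ms=3b
9) 2322.581ms=6b +464.516ms=6/5b
10) 2787.097ms=36/5b +464.516ms=6/5b
11) 3251.613ms=42/5b +464.516ms=6/5b
12) 3716.129ms=48/5b +464.516ms=6/5b
13) 4180.645ms=54/5b +464.516ms=6/5b
14) 4645.161ms=12b +1161.29ms=3b
15) 5806.452ms=15b +1161.29ms=3b
16) 6967.742ms=18b +1161.29ms=3b
17) 8129.032ms=21b +290.323ms=3/4b
18) 8419.355ms=87/4b +290.323ms=3/4b
19) 8709.677ms=45/2b +290.323ms=3/4b
20) 9000.0ms=93/4b +290.323ms=3/4b
Σ=24b of 24 (155bpm 6/8) — PASS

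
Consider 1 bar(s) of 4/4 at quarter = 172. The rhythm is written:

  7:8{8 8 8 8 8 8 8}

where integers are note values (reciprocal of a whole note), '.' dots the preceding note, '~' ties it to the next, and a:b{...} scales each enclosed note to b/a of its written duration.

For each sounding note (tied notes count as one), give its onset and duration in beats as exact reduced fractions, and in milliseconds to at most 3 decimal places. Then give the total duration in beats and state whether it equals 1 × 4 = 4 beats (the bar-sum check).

1) 0.0ms=0b +199.336ms=4/7b
2) 199.336ms=4/7b +199.336ms=4/7b
3) 398.671ms=8/7b +199.336ms=4/7b
4) 598.007ms=12/7b +199.336ms=4/7b
5) 797.342ms=16/7b +199.336ms=4/7b
6) 996.678ms=20/7b +199.336ms=4/7b
7) 1196.013ms=24/7b +199.336ms=4/7b
Σ=4b of 4 (172bpm 4/4) — PASS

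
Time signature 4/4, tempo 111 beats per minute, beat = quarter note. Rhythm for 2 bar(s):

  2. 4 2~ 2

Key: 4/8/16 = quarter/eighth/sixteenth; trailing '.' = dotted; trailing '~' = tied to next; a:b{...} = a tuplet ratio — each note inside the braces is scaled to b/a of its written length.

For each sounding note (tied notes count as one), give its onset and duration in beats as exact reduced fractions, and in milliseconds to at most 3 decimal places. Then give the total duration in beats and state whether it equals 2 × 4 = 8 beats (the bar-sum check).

1) 0.0ms=0b +1621.622ms=3b
2) 1621.622ms=3b +540.541ms=1b
3) 2162.162ms=4b +2162.162ms=4b
Σ=8b of 8 (111bpm 4/4) — PASS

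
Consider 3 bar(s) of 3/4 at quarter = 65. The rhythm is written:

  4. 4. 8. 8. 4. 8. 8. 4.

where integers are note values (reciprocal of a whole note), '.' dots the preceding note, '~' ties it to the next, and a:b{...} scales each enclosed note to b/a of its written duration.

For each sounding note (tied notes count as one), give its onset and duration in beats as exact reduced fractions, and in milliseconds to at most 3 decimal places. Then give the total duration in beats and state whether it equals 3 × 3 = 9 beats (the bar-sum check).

1) 0.0ms=0b +1384.615ms=3/2b
2) 1384.615ms=3/2b +1384.615ms=3/2b
3) 2769.231ms=3b +692.308ms=3/4b
4) 3461.538ms=15/4b +692.308ms=3/4b
5) 4153.846ms=9/2b +1384.615ms=3/2b
6) 5538.462ms=6b +692.308ms=3/4b
7) 6230.769ms=27/4b +692.308ms=3/4b
8) 6923.077ms=15/2b +1384.615ms=3/2b
Σ=9b of 9 (65bpm 3/4) — PASS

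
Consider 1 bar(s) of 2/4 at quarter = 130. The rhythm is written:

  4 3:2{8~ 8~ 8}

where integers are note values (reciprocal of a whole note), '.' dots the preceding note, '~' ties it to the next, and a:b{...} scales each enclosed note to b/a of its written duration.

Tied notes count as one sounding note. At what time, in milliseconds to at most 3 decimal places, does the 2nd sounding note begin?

1. 0.0ms @ 0 + 461.538ms (1)
2. 461.538ms @ 1 + 461.538ms (1)

note 2 onset = 1b = 461.538ms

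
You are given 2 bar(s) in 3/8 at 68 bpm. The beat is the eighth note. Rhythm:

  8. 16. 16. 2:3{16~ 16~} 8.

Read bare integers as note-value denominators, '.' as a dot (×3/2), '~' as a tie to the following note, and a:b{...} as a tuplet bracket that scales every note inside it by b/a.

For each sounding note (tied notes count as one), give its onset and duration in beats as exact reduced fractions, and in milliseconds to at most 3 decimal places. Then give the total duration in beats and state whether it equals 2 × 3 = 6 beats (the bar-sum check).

1) 0.0ms=0b +1323.529ms=3/2b
2) 1323.529ms=3/2b +661.765ms=3/4b
3) 1985.294ms=9/4b +661.765ms=3/4b
4) 2647.059ms=3b +2647.059ms=3b
Σ=6b of 6 (68bpm 3/8) — PASS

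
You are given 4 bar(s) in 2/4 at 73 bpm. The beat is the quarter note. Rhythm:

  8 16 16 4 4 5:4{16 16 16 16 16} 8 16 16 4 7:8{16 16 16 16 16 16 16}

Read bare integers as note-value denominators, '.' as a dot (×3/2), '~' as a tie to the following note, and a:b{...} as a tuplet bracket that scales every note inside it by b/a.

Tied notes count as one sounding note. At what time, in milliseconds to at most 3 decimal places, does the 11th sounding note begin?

1. 0.0ms @ 0 + 410.959ms (1/2)
2. 410.959ms @ 1/2 + 205.479ms (1/4)
3. 616.438ms @ 3/4 + 205.479ms (1/4)
4. 821.918ms @ 1 + 821.918ms (1)
5. 1643.836ms @ 2 + 821.918ms (1)
6. 2465.753ms @ 3 + 164.384ms (1/5)
7. 2630.137ms @ 16/5 + 164.384ms (1/5)
8. 2794.521ms @ 17/5 + 164.384ms (1/5)
9. 2958.904ms @ 18/5 + 164.384ms (1/5)
10. 3123.288ms @ 19/5 + 164.384ms (1/5)
11. 3287.671ms @ 4 + 410.959ms (1/2)
12. 3698.63ms @ 9/2 + 205.479ms (1/4)
13. 3904.11ms @ 19/4 + 205.479ms (1/4)
14. 4109.589ms @ 5 + 821.918ms (1)
15. 4931.507ms @ 6 + 234.834ms (2/7)
16. 5166.341ms @ 44/7 + 234.834ms (2/7)
17. 5401.174ms @ 46/7 + 234.834ms (2/7)
18. 5636.008ms @ 48/7 + 234.834ms (2/7)
19. 5870.841ms @ 50/7 + 234.834ms (2/7)
20. 6105.675ms @ 52/7 + 234.834ms (2/7)
21. 6340.509ms @ 54/7 + 234.834ms (2/7)

note 11 onset = 4b = 3287.671ms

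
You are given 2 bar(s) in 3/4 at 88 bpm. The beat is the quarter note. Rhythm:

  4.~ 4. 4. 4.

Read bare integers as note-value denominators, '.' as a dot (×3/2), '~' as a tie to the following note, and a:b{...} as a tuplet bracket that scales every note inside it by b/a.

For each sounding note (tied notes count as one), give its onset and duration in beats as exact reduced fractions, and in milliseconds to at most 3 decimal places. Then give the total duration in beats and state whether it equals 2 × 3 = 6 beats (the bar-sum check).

1) 0.0ms=0b +2045.455ms=3b
2) 2045.455ms=3b +1022.727ms=3/2b
3) 3068.182ms=9/2b +1022.727ms=3/2b
Σ=6b of 6 (88bpm 3/4) — PASS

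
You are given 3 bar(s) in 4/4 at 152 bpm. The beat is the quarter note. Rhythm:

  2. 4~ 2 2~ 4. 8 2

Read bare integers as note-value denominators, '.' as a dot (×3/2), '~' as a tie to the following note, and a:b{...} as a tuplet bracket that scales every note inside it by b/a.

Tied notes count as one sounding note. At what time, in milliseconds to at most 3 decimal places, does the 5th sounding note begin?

1. 0.0ms @ 0 + 1184.211ms (3)
2. 1184.211ms @ 3 + 1184.211ms (3)
3. 2368.421ms @ 6 + 1381.579ms (7/2)
4. 3750.0ms @ 19/2 + 197.368ms (1/2)
5. 3947.368ms @ 10 + 789.474ms (2)

note 5 onset = 10b = 3947.368ms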